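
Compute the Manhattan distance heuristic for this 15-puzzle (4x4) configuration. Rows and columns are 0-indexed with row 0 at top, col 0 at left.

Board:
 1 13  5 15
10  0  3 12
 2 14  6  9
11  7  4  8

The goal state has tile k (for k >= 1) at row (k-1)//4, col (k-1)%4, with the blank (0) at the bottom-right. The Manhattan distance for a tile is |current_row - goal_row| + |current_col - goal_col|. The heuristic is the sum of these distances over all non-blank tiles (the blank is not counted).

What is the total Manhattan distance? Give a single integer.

Answer: 36

Derivation:
Tile 1: at (0,0), goal (0,0), distance |0-0|+|0-0| = 0
Tile 13: at (0,1), goal (3,0), distance |0-3|+|1-0| = 4
Tile 5: at (0,2), goal (1,0), distance |0-1|+|2-0| = 3
Tile 15: at (0,3), goal (3,2), distance |0-3|+|3-2| = 4
Tile 10: at (1,0), goal (2,1), distance |1-2|+|0-1| = 2
Tile 3: at (1,2), goal (0,2), distance |1-0|+|2-2| = 1
Tile 12: at (1,3), goal (2,3), distance |1-2|+|3-3| = 1
Tile 2: at (2,0), goal (0,1), distance |2-0|+|0-1| = 3
Tile 14: at (2,1), goal (3,1), distance |2-3|+|1-1| = 1
Tile 6: at (2,2), goal (1,1), distance |2-1|+|2-1| = 2
Tile 9: at (2,3), goal (2,0), distance |2-2|+|3-0| = 3
Tile 11: at (3,0), goal (2,2), distance |3-2|+|0-2| = 3
Tile 7: at (3,1), goal (1,2), distance |3-1|+|1-2| = 3
Tile 4: at (3,2), goal (0,3), distance |3-0|+|2-3| = 4
Tile 8: at (3,3), goal (1,3), distance |3-1|+|3-3| = 2
Sum: 0 + 4 + 3 + 4 + 2 + 1 + 1 + 3 + 1 + 2 + 3 + 3 + 3 + 4 + 2 = 36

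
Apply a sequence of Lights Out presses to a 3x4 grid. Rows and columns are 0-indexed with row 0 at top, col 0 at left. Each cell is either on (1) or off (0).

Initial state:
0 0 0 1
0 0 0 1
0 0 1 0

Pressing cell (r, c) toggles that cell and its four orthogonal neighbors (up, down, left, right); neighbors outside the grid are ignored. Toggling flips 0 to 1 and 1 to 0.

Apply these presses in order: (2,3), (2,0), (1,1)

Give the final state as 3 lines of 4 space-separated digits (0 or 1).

After press 1 at (2,3):
0 0 0 1
0 0 0 0
0 0 0 1

After press 2 at (2,0):
0 0 0 1
1 0 0 0
1 1 0 1

After press 3 at (1,1):
0 1 0 1
0 1 1 0
1 0 0 1

Answer: 0 1 0 1
0 1 1 0
1 0 0 1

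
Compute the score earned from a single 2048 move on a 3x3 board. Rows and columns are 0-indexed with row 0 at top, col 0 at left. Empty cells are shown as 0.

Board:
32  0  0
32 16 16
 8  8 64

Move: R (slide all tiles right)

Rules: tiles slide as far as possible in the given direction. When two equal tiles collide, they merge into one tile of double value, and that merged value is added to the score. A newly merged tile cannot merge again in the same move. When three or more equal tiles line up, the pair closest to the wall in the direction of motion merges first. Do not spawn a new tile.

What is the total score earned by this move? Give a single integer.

Slide right:
row 0: [32, 0, 0] -> [0, 0, 32]  score +0 (running 0)
row 1: [32, 16, 16] -> [0, 32, 32]  score +32 (running 32)
row 2: [8, 8, 64] -> [0, 16, 64]  score +16 (running 48)
Board after move:
 0  0 32
 0 32 32
 0 16 64

Answer: 48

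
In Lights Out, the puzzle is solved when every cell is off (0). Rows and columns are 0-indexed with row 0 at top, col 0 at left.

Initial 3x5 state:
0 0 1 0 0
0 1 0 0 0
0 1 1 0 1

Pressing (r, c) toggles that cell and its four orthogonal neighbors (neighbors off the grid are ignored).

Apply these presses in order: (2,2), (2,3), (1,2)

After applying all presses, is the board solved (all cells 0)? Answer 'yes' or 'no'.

After press 1 at (2,2):
0 0 1 0 0
0 1 1 0 0
0 0 0 1 1

After press 2 at (2,3):
0 0 1 0 0
0 1 1 1 0
0 0 1 0 0

After press 3 at (1,2):
0 0 0 0 0
0 0 0 0 0
0 0 0 0 0

Lights still on: 0

Answer: yes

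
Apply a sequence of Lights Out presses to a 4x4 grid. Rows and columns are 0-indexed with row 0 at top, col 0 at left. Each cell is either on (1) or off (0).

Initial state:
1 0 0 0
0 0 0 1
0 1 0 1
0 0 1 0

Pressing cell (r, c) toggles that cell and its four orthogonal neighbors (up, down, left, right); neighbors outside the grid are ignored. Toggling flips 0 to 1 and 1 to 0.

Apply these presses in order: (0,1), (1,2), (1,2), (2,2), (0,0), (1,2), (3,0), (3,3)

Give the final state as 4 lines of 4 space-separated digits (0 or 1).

After press 1 at (0,1):
0 1 1 0
0 1 0 1
0 1 0 1
0 0 1 0

After press 2 at (1,2):
0 1 0 0
0 0 1 0
0 1 1 1
0 0 1 0

After press 3 at (1,2):
0 1 1 0
0 1 0 1
0 1 0 1
0 0 1 0

After press 4 at (2,2):
0 1 1 0
0 1 1 1
0 0 1 0
0 0 0 0

After press 5 at (0,0):
1 0 1 0
1 1 1 1
0 0 1 0
0 0 0 0

After press 6 at (1,2):
1 0 0 0
1 0 0 0
0 0 0 0
0 0 0 0

After press 7 at (3,0):
1 0 0 0
1 0 0 0
1 0 0 0
1 1 0 0

After press 8 at (3,3):
1 0 0 0
1 0 0 0
1 0 0 1
1 1 1 1

Answer: 1 0 0 0
1 0 0 0
1 0 0 1
1 1 1 1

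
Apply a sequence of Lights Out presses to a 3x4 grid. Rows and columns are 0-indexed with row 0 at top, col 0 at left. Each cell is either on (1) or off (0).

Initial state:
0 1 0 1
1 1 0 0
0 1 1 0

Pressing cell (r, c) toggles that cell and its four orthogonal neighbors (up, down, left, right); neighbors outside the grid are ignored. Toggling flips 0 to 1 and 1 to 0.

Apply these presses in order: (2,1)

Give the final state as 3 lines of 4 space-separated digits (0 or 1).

Answer: 0 1 0 1
1 0 0 0
1 0 0 0

Derivation:
After press 1 at (2,1):
0 1 0 1
1 0 0 0
1 0 0 0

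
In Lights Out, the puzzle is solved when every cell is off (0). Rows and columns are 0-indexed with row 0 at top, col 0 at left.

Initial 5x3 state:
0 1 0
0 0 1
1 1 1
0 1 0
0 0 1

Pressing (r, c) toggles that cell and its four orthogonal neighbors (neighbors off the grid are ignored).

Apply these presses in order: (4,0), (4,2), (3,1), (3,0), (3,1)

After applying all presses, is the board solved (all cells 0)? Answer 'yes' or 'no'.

Answer: no

Derivation:
After press 1 at (4,0):
0 1 0
0 0 1
1 1 1
1 1 0
1 1 1

After press 2 at (4,2):
0 1 0
0 0 1
1 1 1
1 1 1
1 0 0

After press 3 at (3,1):
0 1 0
0 0 1
1 0 1
0 0 0
1 1 0

After press 4 at (3,0):
0 1 0
0 0 1
0 0 1
1 1 0
0 1 0

After press 5 at (3,1):
0 1 0
0 0 1
0 1 1
0 0 1
0 0 0

Lights still on: 5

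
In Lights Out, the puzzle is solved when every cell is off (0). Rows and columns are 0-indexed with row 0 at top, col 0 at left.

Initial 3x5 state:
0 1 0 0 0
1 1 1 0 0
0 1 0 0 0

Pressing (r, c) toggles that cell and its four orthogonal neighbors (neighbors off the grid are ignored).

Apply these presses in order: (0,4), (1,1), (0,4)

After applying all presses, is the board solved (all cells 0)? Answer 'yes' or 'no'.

Answer: yes

Derivation:
After press 1 at (0,4):
0 1 0 1 1
1 1 1 0 1
0 1 0 0 0

After press 2 at (1,1):
0 0 0 1 1
0 0 0 0 1
0 0 0 0 0

After press 3 at (0,4):
0 0 0 0 0
0 0 0 0 0
0 0 0 0 0

Lights still on: 0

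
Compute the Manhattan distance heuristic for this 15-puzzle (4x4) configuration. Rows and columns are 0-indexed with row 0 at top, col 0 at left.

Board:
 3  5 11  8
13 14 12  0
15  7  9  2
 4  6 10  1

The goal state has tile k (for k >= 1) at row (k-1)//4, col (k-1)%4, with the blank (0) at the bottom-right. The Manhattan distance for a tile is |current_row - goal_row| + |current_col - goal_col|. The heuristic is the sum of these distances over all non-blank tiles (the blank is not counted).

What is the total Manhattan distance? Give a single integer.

Tile 3: at (0,0), goal (0,2), distance |0-0|+|0-2| = 2
Tile 5: at (0,1), goal (1,0), distance |0-1|+|1-0| = 2
Tile 11: at (0,2), goal (2,2), distance |0-2|+|2-2| = 2
Tile 8: at (0,3), goal (1,3), distance |0-1|+|3-3| = 1
Tile 13: at (1,0), goal (3,0), distance |1-3|+|0-0| = 2
Tile 14: at (1,1), goal (3,1), distance |1-3|+|1-1| = 2
Tile 12: at (1,2), goal (2,3), distance |1-2|+|2-3| = 2
Tile 15: at (2,0), goal (3,2), distance |2-3|+|0-2| = 3
Tile 7: at (2,1), goal (1,2), distance |2-1|+|1-2| = 2
Tile 9: at (2,2), goal (2,0), distance |2-2|+|2-0| = 2
Tile 2: at (2,3), goal (0,1), distance |2-0|+|3-1| = 4
Tile 4: at (3,0), goal (0,3), distance |3-0|+|0-3| = 6
Tile 6: at (3,1), goal (1,1), distance |3-1|+|1-1| = 2
Tile 10: at (3,2), goal (2,1), distance |3-2|+|2-1| = 2
Tile 1: at (3,3), goal (0,0), distance |3-0|+|3-0| = 6
Sum: 2 + 2 + 2 + 1 + 2 + 2 + 2 + 3 + 2 + 2 + 4 + 6 + 2 + 2 + 6 = 40

Answer: 40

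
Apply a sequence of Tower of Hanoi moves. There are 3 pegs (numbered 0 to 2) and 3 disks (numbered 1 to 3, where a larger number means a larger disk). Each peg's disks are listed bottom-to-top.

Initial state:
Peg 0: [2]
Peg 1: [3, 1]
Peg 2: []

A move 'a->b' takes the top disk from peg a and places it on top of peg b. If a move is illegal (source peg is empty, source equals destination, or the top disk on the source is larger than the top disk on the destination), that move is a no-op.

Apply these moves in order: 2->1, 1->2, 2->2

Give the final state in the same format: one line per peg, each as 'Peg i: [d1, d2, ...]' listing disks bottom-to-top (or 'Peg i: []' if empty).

After move 1 (2->1):
Peg 0: [2]
Peg 1: [3, 1]
Peg 2: []

After move 2 (1->2):
Peg 0: [2]
Peg 1: [3]
Peg 2: [1]

After move 3 (2->2):
Peg 0: [2]
Peg 1: [3]
Peg 2: [1]

Answer: Peg 0: [2]
Peg 1: [3]
Peg 2: [1]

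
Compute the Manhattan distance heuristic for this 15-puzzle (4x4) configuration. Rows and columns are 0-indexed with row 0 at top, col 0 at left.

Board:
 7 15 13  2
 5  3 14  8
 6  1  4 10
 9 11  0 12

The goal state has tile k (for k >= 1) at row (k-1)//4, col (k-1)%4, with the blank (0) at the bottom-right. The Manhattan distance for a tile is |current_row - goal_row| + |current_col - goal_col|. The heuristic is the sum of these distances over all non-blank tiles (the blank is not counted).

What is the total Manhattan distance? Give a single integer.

Answer: 33

Derivation:
Tile 7: (0,0)->(1,2) = 3
Tile 15: (0,1)->(3,2) = 4
Tile 13: (0,2)->(3,0) = 5
Tile 2: (0,3)->(0,1) = 2
Tile 5: (1,0)->(1,0) = 0
Tile 3: (1,1)->(0,2) = 2
Tile 14: (1,2)->(3,1) = 3
Tile 8: (1,3)->(1,3) = 0
Tile 6: (2,0)->(1,1) = 2
Tile 1: (2,1)->(0,0) = 3
Tile 4: (2,2)->(0,3) = 3
Tile 10: (2,3)->(2,1) = 2
Tile 9: (3,0)->(2,0) = 1
Tile 11: (3,1)->(2,2) = 2
Tile 12: (3,3)->(2,3) = 1
Sum: 3 + 4 + 5 + 2 + 0 + 2 + 3 + 0 + 2 + 3 + 3 + 2 + 1 + 2 + 1 = 33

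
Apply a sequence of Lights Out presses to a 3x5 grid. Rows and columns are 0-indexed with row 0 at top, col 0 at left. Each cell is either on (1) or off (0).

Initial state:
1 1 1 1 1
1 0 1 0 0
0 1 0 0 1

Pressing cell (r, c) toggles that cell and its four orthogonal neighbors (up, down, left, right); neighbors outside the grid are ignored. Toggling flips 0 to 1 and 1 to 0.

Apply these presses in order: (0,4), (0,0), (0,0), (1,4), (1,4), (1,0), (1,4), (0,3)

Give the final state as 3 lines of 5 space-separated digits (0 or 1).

After press 1 at (0,4):
1 1 1 0 0
1 0 1 0 1
0 1 0 0 1

After press 2 at (0,0):
0 0 1 0 0
0 0 1 0 1
0 1 0 0 1

After press 3 at (0,0):
1 1 1 0 0
1 0 1 0 1
0 1 0 0 1

After press 4 at (1,4):
1 1 1 0 1
1 0 1 1 0
0 1 0 0 0

After press 5 at (1,4):
1 1 1 0 0
1 0 1 0 1
0 1 0 0 1

After press 6 at (1,0):
0 1 1 0 0
0 1 1 0 1
1 1 0 0 1

After press 7 at (1,4):
0 1 1 0 1
0 1 1 1 0
1 1 0 0 0

After press 8 at (0,3):
0 1 0 1 0
0 1 1 0 0
1 1 0 0 0

Answer: 0 1 0 1 0
0 1 1 0 0
1 1 0 0 0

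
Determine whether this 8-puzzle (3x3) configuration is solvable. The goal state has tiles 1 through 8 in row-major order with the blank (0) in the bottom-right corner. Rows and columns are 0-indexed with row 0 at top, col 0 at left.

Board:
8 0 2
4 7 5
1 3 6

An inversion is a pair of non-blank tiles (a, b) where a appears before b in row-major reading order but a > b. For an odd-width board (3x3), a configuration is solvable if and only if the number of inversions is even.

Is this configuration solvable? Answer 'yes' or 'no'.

Answer: yes

Derivation:
Inversions (pairs i<j in row-major order where tile[i] > tile[j] > 0): 16
16 is even, so the puzzle is solvable.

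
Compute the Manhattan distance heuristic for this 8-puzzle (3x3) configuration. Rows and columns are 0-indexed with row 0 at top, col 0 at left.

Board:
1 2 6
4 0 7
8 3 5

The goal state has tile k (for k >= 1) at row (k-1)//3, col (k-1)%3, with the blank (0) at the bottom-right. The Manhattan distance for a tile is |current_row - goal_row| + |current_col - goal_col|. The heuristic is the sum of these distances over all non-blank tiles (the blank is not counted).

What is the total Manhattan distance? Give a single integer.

Tile 1: at (0,0), goal (0,0), distance |0-0|+|0-0| = 0
Tile 2: at (0,1), goal (0,1), distance |0-0|+|1-1| = 0
Tile 6: at (0,2), goal (1,2), distance |0-1|+|2-2| = 1
Tile 4: at (1,0), goal (1,0), distance |1-1|+|0-0| = 0
Tile 7: at (1,2), goal (2,0), distance |1-2|+|2-0| = 3
Tile 8: at (2,0), goal (2,1), distance |2-2|+|0-1| = 1
Tile 3: at (2,1), goal (0,2), distance |2-0|+|1-2| = 3
Tile 5: at (2,2), goal (1,1), distance |2-1|+|2-1| = 2
Sum: 0 + 0 + 1 + 0 + 3 + 1 + 3 + 2 = 10

Answer: 10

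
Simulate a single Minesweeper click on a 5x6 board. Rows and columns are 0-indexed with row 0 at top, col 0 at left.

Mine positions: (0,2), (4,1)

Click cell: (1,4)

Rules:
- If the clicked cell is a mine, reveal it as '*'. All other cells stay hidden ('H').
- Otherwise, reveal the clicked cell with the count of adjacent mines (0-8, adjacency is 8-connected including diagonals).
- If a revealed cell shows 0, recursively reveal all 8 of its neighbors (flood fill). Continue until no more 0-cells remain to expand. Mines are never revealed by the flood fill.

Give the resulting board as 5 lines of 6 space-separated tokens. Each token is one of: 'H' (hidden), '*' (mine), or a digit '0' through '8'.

0 1 H 1 0 0
0 1 1 1 0 0
0 0 0 0 0 0
1 1 1 0 0 0
H H 1 0 0 0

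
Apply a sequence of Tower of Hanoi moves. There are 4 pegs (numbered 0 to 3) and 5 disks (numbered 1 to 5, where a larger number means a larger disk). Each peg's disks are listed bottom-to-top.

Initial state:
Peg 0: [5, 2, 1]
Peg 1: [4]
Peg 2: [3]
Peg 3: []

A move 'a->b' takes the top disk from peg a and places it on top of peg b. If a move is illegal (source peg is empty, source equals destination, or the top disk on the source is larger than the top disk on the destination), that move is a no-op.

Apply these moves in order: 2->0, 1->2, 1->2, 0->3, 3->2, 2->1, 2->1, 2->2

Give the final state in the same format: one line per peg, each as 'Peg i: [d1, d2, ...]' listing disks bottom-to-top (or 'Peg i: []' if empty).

After move 1 (2->0):
Peg 0: [5, 2, 1]
Peg 1: [4]
Peg 2: [3]
Peg 3: []

After move 2 (1->2):
Peg 0: [5, 2, 1]
Peg 1: [4]
Peg 2: [3]
Peg 3: []

After move 3 (1->2):
Peg 0: [5, 2, 1]
Peg 1: [4]
Peg 2: [3]
Peg 3: []

After move 4 (0->3):
Peg 0: [5, 2]
Peg 1: [4]
Peg 2: [3]
Peg 3: [1]

After move 5 (3->2):
Peg 0: [5, 2]
Peg 1: [4]
Peg 2: [3, 1]
Peg 3: []

After move 6 (2->1):
Peg 0: [5, 2]
Peg 1: [4, 1]
Peg 2: [3]
Peg 3: []

After move 7 (2->1):
Peg 0: [5, 2]
Peg 1: [4, 1]
Peg 2: [3]
Peg 3: []

After move 8 (2->2):
Peg 0: [5, 2]
Peg 1: [4, 1]
Peg 2: [3]
Peg 3: []

Answer: Peg 0: [5, 2]
Peg 1: [4, 1]
Peg 2: [3]
Peg 3: []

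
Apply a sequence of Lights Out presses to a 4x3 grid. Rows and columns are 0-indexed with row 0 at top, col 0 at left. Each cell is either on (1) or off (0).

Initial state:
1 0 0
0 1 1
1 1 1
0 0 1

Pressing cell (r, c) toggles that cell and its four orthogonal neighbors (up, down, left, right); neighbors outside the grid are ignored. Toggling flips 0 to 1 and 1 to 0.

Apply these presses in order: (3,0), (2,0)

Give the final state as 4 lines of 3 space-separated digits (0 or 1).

Answer: 1 0 0
1 1 1
1 0 1
0 1 1

Derivation:
After press 1 at (3,0):
1 0 0
0 1 1
0 1 1
1 1 1

After press 2 at (2,0):
1 0 0
1 1 1
1 0 1
0 1 1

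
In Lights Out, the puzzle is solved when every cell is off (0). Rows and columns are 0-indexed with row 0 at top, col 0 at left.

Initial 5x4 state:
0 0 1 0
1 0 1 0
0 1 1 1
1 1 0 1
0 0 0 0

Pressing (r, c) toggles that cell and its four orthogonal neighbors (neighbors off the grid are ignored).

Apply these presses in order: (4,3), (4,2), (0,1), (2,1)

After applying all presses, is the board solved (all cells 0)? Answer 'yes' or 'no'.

After press 1 at (4,3):
0 0 1 0
1 0 1 0
0 1 1 1
1 1 0 0
0 0 1 1

After press 2 at (4,2):
0 0 1 0
1 0 1 0
0 1 1 1
1 1 1 0
0 1 0 0

After press 3 at (0,1):
1 1 0 0
1 1 1 0
0 1 1 1
1 1 1 0
0 1 0 0

After press 4 at (2,1):
1 1 0 0
1 0 1 0
1 0 0 1
1 0 1 0
0 1 0 0

Lights still on: 9

Answer: no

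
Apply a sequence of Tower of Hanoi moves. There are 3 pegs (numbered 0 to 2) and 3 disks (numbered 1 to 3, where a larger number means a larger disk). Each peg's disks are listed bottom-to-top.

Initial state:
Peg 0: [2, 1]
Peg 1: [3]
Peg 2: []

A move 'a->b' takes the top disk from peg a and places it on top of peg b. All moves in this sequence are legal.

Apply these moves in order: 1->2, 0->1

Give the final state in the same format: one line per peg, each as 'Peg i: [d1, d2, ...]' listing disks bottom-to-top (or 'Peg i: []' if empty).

Answer: Peg 0: [2]
Peg 1: [1]
Peg 2: [3]

Derivation:
After move 1 (1->2):
Peg 0: [2, 1]
Peg 1: []
Peg 2: [3]

After move 2 (0->1):
Peg 0: [2]
Peg 1: [1]
Peg 2: [3]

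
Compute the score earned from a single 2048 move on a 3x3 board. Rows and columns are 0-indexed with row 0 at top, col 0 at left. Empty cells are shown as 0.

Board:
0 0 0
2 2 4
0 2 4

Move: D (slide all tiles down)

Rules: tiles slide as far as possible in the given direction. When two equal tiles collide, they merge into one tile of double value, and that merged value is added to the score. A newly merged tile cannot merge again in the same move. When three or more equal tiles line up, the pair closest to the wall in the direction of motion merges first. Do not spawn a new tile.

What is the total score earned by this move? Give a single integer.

Answer: 12

Derivation:
Slide down:
col 0: [0, 2, 0] -> [0, 0, 2]  score +0 (running 0)
col 1: [0, 2, 2] -> [0, 0, 4]  score +4 (running 4)
col 2: [0, 4, 4] -> [0, 0, 8]  score +8 (running 12)
Board after move:
0 0 0
0 0 0
2 4 8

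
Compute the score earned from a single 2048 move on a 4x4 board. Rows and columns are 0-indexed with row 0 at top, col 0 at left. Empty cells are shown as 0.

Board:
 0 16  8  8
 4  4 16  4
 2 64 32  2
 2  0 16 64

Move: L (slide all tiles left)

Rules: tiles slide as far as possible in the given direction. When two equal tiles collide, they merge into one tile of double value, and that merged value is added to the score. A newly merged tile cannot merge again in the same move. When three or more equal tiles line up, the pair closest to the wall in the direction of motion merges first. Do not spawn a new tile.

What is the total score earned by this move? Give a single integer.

Slide left:
row 0: [0, 16, 8, 8] -> [16, 16, 0, 0]  score +16 (running 16)
row 1: [4, 4, 16, 4] -> [8, 16, 4, 0]  score +8 (running 24)
row 2: [2, 64, 32, 2] -> [2, 64, 32, 2]  score +0 (running 24)
row 3: [2, 0, 16, 64] -> [2, 16, 64, 0]  score +0 (running 24)
Board after move:
16 16  0  0
 8 16  4  0
 2 64 32  2
 2 16 64  0

Answer: 24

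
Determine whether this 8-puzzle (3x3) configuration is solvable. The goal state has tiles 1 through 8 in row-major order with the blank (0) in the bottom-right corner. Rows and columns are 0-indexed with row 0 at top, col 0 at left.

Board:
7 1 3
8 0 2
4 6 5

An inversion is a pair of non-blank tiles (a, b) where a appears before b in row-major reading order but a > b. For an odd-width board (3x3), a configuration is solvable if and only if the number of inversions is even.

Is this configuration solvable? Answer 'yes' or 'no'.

Inversions (pairs i<j in row-major order where tile[i] > tile[j] > 0): 12
12 is even, so the puzzle is solvable.

Answer: yes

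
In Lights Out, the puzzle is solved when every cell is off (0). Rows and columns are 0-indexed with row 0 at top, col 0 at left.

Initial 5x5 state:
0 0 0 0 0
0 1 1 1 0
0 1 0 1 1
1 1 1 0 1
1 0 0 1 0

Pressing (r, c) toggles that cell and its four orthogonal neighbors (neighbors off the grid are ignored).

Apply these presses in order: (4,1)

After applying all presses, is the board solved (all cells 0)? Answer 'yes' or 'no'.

After press 1 at (4,1):
0 0 0 0 0
0 1 1 1 0
0 1 0 1 1
1 0 1 0 1
0 1 1 1 0

Lights still on: 12

Answer: no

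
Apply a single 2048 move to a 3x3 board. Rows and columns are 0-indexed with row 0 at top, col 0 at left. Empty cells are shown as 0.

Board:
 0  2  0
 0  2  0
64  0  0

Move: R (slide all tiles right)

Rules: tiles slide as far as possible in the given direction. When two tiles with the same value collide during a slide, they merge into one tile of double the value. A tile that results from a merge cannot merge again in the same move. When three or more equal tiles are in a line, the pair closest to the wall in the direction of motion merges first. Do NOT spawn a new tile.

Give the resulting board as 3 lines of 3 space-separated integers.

Answer:  0  0  2
 0  0  2
 0  0 64

Derivation:
Slide right:
row 0: [0, 2, 0] -> [0, 0, 2]
row 1: [0, 2, 0] -> [0, 0, 2]
row 2: [64, 0, 0] -> [0, 0, 64]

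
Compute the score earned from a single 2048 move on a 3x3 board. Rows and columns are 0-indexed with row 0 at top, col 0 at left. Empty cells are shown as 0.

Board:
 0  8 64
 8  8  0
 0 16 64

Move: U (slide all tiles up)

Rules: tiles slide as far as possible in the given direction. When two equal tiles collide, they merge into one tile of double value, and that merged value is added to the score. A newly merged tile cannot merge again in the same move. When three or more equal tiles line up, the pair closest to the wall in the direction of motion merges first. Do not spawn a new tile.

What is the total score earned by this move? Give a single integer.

Slide up:
col 0: [0, 8, 0] -> [8, 0, 0]  score +0 (running 0)
col 1: [8, 8, 16] -> [16, 16, 0]  score +16 (running 16)
col 2: [64, 0, 64] -> [128, 0, 0]  score +128 (running 144)
Board after move:
  8  16 128
  0  16   0
  0   0   0

Answer: 144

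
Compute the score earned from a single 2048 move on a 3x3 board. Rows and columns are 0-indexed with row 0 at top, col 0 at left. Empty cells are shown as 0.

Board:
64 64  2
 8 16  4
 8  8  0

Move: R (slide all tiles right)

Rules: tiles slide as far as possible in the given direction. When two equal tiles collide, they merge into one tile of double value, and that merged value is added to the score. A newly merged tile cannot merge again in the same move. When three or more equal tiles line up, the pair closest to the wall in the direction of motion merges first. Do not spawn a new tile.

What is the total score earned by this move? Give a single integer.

Answer: 144

Derivation:
Slide right:
row 0: [64, 64, 2] -> [0, 128, 2]  score +128 (running 128)
row 1: [8, 16, 4] -> [8, 16, 4]  score +0 (running 128)
row 2: [8, 8, 0] -> [0, 0, 16]  score +16 (running 144)
Board after move:
  0 128   2
  8  16   4
  0   0  16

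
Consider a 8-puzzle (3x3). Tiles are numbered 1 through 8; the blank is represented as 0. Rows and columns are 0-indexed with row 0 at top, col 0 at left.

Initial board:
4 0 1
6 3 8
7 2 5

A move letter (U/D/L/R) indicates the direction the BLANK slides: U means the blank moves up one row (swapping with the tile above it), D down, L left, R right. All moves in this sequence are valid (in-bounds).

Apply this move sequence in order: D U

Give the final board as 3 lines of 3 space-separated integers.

After move 1 (D):
4 3 1
6 0 8
7 2 5

After move 2 (U):
4 0 1
6 3 8
7 2 5

Answer: 4 0 1
6 3 8
7 2 5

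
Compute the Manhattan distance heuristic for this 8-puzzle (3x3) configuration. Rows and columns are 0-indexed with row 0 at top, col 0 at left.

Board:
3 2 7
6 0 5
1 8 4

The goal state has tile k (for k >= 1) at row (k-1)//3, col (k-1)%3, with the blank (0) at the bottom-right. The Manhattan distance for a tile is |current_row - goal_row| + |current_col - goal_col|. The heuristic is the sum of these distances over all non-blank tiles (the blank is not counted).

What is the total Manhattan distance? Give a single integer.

Answer: 14

Derivation:
Tile 3: (0,0)->(0,2) = 2
Tile 2: (0,1)->(0,1) = 0
Tile 7: (0,2)->(2,0) = 4
Tile 6: (1,0)->(1,2) = 2
Tile 5: (1,2)->(1,1) = 1
Tile 1: (2,0)->(0,0) = 2
Tile 8: (2,1)->(2,1) = 0
Tile 4: (2,2)->(1,0) = 3
Sum: 2 + 0 + 4 + 2 + 1 + 2 + 0 + 3 = 14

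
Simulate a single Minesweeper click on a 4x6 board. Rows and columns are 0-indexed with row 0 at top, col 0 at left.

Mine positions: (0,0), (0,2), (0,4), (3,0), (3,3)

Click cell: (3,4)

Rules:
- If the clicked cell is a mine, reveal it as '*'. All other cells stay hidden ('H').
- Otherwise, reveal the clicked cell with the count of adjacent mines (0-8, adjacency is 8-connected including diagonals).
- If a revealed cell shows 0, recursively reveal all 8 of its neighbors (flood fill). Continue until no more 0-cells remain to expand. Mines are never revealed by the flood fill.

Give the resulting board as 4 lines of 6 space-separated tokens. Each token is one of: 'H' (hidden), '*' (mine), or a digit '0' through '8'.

H H H H H H
H H H H H H
H H H H H H
H H H H 1 H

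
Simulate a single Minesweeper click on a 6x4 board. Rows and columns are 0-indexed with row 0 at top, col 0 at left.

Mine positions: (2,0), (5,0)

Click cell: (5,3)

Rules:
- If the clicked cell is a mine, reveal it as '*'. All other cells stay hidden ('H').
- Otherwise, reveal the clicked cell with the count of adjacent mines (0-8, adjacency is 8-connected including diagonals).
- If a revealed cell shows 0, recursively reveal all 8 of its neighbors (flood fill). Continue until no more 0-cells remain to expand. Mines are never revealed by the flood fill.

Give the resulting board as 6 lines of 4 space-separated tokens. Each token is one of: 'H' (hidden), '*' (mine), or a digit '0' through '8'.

0 0 0 0
1 1 0 0
H 1 0 0
H 1 0 0
H 1 0 0
H 1 0 0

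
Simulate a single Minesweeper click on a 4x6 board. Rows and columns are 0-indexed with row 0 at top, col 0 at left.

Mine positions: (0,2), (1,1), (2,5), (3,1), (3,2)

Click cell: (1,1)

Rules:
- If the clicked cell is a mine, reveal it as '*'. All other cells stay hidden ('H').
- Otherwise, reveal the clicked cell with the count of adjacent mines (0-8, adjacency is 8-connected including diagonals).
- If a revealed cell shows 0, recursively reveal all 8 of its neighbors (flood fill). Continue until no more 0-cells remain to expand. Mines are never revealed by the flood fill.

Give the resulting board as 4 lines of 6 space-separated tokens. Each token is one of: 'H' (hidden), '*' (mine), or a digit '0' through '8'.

H H H H H H
H * H H H H
H H H H H H
H H H H H H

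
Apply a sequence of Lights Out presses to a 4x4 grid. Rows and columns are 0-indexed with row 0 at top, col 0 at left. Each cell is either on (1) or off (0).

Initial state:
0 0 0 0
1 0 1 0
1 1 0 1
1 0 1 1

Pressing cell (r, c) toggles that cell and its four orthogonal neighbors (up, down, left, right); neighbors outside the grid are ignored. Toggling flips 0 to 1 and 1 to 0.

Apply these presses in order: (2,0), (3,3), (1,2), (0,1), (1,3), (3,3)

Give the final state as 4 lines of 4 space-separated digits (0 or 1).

After press 1 at (2,0):
0 0 0 0
0 0 1 0
0 0 0 1
0 0 1 1

After press 2 at (3,3):
0 0 0 0
0 0 1 0
0 0 0 0
0 0 0 0

After press 3 at (1,2):
0 0 1 0
0 1 0 1
0 0 1 0
0 0 0 0

After press 4 at (0,1):
1 1 0 0
0 0 0 1
0 0 1 0
0 0 0 0

After press 5 at (1,3):
1 1 0 1
0 0 1 0
0 0 1 1
0 0 0 0

After press 6 at (3,3):
1 1 0 1
0 0 1 0
0 0 1 0
0 0 1 1

Answer: 1 1 0 1
0 0 1 0
0 0 1 0
0 0 1 1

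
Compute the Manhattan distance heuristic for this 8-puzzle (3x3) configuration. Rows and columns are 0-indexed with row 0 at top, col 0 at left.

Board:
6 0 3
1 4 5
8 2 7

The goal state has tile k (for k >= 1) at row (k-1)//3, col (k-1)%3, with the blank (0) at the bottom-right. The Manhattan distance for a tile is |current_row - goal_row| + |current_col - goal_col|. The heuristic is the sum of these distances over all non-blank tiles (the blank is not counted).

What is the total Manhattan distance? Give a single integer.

Tile 6: at (0,0), goal (1,2), distance |0-1|+|0-2| = 3
Tile 3: at (0,2), goal (0,2), distance |0-0|+|2-2| = 0
Tile 1: at (1,0), goal (0,0), distance |1-0|+|0-0| = 1
Tile 4: at (1,1), goal (1,0), distance |1-1|+|1-0| = 1
Tile 5: at (1,2), goal (1,1), distance |1-1|+|2-1| = 1
Tile 8: at (2,0), goal (2,1), distance |2-2|+|0-1| = 1
Tile 2: at (2,1), goal (0,1), distance |2-0|+|1-1| = 2
Tile 7: at (2,2), goal (2,0), distance |2-2|+|2-0| = 2
Sum: 3 + 0 + 1 + 1 + 1 + 1 + 2 + 2 = 11

Answer: 11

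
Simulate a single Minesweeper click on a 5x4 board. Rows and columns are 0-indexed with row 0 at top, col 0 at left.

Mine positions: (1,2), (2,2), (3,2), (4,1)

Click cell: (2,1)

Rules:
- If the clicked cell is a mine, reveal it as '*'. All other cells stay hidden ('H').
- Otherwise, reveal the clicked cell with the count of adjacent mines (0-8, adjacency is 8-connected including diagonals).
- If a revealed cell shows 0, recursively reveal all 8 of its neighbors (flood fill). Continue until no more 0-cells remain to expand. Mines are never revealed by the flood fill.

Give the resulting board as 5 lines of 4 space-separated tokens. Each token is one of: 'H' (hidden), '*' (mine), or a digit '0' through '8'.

H H H H
H H H H
H 3 H H
H H H H
H H H H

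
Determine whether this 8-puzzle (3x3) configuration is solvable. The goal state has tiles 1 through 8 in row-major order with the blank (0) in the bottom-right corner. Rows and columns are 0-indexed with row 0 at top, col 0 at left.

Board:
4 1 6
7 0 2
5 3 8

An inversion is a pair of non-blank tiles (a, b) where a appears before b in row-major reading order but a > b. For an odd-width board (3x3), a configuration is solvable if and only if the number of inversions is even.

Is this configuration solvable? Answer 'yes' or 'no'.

Answer: yes

Derivation:
Inversions (pairs i<j in row-major order where tile[i] > tile[j] > 0): 10
10 is even, so the puzzle is solvable.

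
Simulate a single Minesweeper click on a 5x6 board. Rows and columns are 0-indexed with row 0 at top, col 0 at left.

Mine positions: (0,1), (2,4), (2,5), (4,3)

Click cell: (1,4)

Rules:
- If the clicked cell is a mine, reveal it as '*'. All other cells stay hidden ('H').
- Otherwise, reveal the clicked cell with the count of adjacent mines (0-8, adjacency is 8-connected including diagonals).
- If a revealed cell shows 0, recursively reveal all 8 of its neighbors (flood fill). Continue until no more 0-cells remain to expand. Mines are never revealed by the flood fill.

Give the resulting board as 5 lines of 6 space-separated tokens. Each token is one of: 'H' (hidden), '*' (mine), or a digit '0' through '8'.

H H H H H H
H H H H 2 H
H H H H H H
H H H H H H
H H H H H H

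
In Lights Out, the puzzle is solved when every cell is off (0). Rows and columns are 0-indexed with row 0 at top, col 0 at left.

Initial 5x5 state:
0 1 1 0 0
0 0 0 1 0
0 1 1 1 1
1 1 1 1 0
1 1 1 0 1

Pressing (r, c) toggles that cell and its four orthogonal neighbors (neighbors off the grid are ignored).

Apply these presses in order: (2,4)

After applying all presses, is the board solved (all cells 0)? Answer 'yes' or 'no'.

Answer: no

Derivation:
After press 1 at (2,4):
0 1 1 0 0
0 0 0 1 1
0 1 1 0 0
1 1 1 1 1
1 1 1 0 1

Lights still on: 15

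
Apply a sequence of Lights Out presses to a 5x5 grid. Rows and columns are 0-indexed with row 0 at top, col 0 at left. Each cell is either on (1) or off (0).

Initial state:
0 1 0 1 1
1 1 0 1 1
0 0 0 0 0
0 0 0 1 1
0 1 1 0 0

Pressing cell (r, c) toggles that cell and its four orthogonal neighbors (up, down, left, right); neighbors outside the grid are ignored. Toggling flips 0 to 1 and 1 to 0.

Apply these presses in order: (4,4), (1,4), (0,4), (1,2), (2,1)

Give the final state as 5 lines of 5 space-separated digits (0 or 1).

After press 1 at (4,4):
0 1 0 1 1
1 1 0 1 1
0 0 0 0 0
0 0 0 1 0
0 1 1 1 1

After press 2 at (1,4):
0 1 0 1 0
1 1 0 0 0
0 0 0 0 1
0 0 0 1 0
0 1 1 1 1

After press 3 at (0,4):
0 1 0 0 1
1 1 0 0 1
0 0 0 0 1
0 0 0 1 0
0 1 1 1 1

After press 4 at (1,2):
0 1 1 0 1
1 0 1 1 1
0 0 1 0 1
0 0 0 1 0
0 1 1 1 1

After press 5 at (2,1):
0 1 1 0 1
1 1 1 1 1
1 1 0 0 1
0 1 0 1 0
0 1 1 1 1

Answer: 0 1 1 0 1
1 1 1 1 1
1 1 0 0 1
0 1 0 1 0
0 1 1 1 1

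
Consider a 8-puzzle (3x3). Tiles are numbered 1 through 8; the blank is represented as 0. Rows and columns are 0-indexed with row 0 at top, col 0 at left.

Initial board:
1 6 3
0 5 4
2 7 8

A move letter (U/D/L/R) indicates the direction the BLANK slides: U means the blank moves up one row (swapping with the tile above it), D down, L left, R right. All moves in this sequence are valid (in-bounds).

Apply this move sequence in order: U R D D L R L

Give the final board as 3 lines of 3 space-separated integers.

Answer: 6 5 3
1 7 4
0 2 8

Derivation:
After move 1 (U):
0 6 3
1 5 4
2 7 8

After move 2 (R):
6 0 3
1 5 4
2 7 8

After move 3 (D):
6 5 3
1 0 4
2 7 8

After move 4 (D):
6 5 3
1 7 4
2 0 8

After move 5 (L):
6 5 3
1 7 4
0 2 8

After move 6 (R):
6 5 3
1 7 4
2 0 8

After move 7 (L):
6 5 3
1 7 4
0 2 8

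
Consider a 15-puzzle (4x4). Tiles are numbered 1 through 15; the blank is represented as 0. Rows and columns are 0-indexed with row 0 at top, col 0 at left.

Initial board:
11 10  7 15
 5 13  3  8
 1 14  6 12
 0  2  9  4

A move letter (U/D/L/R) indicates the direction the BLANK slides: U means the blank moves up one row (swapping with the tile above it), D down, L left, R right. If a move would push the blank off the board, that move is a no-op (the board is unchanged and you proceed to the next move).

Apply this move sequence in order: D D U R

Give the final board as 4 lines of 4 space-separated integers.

After move 1 (D):
11 10  7 15
 5 13  3  8
 1 14  6 12
 0  2  9  4

After move 2 (D):
11 10  7 15
 5 13  3  8
 1 14  6 12
 0  2  9  4

After move 3 (U):
11 10  7 15
 5 13  3  8
 0 14  6 12
 1  2  9  4

After move 4 (R):
11 10  7 15
 5 13  3  8
14  0  6 12
 1  2  9  4

Answer: 11 10  7 15
 5 13  3  8
14  0  6 12
 1  2  9  4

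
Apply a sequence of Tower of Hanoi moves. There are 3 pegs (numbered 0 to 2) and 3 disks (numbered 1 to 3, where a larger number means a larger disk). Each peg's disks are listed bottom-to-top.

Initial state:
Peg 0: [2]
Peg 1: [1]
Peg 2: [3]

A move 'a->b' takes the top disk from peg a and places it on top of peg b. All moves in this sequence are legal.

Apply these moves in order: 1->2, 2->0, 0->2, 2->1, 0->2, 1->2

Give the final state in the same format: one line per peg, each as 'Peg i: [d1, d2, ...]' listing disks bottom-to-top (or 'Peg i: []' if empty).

After move 1 (1->2):
Peg 0: [2]
Peg 1: []
Peg 2: [3, 1]

After move 2 (2->0):
Peg 0: [2, 1]
Peg 1: []
Peg 2: [3]

After move 3 (0->2):
Peg 0: [2]
Peg 1: []
Peg 2: [3, 1]

After move 4 (2->1):
Peg 0: [2]
Peg 1: [1]
Peg 2: [3]

After move 5 (0->2):
Peg 0: []
Peg 1: [1]
Peg 2: [3, 2]

After move 6 (1->2):
Peg 0: []
Peg 1: []
Peg 2: [3, 2, 1]

Answer: Peg 0: []
Peg 1: []
Peg 2: [3, 2, 1]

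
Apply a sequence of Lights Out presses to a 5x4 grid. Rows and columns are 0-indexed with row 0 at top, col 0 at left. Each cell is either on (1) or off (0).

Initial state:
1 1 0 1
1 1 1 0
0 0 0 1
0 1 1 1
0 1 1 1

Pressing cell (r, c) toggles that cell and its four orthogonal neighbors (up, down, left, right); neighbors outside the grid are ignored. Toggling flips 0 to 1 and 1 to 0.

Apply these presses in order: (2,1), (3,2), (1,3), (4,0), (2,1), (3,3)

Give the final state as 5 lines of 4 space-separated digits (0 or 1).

After press 1 at (2,1):
1 1 0 1
1 0 1 0
1 1 1 1
0 0 1 1
0 1 1 1

After press 2 at (3,2):
1 1 0 1
1 0 1 0
1 1 0 1
0 1 0 0
0 1 0 1

After press 3 at (1,3):
1 1 0 0
1 0 0 1
1 1 0 0
0 1 0 0
0 1 0 1

After press 4 at (4,0):
1 1 0 0
1 0 0 1
1 1 0 0
1 1 0 0
1 0 0 1

After press 5 at (2,1):
1 1 0 0
1 1 0 1
0 0 1 0
1 0 0 0
1 0 0 1

After press 6 at (3,3):
1 1 0 0
1 1 0 1
0 0 1 1
1 0 1 1
1 0 0 0

Answer: 1 1 0 0
1 1 0 1
0 0 1 1
1 0 1 1
1 0 0 0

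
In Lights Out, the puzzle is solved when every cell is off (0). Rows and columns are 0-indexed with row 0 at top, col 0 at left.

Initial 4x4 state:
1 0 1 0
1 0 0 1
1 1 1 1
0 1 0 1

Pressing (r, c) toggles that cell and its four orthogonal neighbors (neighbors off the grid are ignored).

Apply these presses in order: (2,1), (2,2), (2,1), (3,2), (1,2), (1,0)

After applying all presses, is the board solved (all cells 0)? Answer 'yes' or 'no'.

Answer: yes

Derivation:
After press 1 at (2,1):
1 0 1 0
1 1 0 1
0 0 0 1
0 0 0 1

After press 2 at (2,2):
1 0 1 0
1 1 1 1
0 1 1 0
0 0 1 1

After press 3 at (2,1):
1 0 1 0
1 0 1 1
1 0 0 0
0 1 1 1

After press 4 at (3,2):
1 0 1 0
1 0 1 1
1 0 1 0
0 0 0 0

After press 5 at (1,2):
1 0 0 0
1 1 0 0
1 0 0 0
0 0 0 0

After press 6 at (1,0):
0 0 0 0
0 0 0 0
0 0 0 0
0 0 0 0

Lights still on: 0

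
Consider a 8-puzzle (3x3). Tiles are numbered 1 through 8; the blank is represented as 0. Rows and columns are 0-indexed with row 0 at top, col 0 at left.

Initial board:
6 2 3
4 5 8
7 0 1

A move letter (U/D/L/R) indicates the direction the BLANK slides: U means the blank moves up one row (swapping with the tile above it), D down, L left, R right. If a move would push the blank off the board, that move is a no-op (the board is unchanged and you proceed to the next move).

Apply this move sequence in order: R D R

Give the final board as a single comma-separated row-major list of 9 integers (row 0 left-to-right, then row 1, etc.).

Answer: 6, 2, 3, 4, 5, 8, 7, 1, 0

Derivation:
After move 1 (R):
6 2 3
4 5 8
7 1 0

After move 2 (D):
6 2 3
4 5 8
7 1 0

After move 3 (R):
6 2 3
4 5 8
7 1 0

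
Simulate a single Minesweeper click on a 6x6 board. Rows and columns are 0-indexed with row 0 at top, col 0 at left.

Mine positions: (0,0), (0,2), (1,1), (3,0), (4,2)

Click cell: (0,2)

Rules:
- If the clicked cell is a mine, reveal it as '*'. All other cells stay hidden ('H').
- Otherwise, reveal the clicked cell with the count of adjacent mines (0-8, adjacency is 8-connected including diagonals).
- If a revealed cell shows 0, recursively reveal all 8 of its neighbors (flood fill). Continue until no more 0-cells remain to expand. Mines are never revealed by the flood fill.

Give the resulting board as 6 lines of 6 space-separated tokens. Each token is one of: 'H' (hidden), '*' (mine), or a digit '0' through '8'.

H H * H H H
H H H H H H
H H H H H H
H H H H H H
H H H H H H
H H H H H H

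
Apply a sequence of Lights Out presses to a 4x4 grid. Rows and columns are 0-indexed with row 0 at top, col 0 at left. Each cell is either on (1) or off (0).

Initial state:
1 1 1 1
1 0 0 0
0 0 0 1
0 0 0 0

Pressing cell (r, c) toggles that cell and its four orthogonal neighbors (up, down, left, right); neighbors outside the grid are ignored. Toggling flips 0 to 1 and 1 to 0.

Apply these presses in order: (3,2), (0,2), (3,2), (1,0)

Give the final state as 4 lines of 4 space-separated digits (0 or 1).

After press 1 at (3,2):
1 1 1 1
1 0 0 0
0 0 1 1
0 1 1 1

After press 2 at (0,2):
1 0 0 0
1 0 1 0
0 0 1 1
0 1 1 1

After press 3 at (3,2):
1 0 0 0
1 0 1 0
0 0 0 1
0 0 0 0

After press 4 at (1,0):
0 0 0 0
0 1 1 0
1 0 0 1
0 0 0 0

Answer: 0 0 0 0
0 1 1 0
1 0 0 1
0 0 0 0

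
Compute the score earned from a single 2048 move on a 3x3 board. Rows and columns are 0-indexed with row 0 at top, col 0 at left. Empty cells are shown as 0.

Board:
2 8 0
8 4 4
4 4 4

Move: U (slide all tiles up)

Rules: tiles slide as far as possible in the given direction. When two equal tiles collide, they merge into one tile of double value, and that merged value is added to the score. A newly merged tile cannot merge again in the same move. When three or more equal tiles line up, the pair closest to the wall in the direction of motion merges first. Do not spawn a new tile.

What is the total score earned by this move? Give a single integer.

Slide up:
col 0: [2, 8, 4] -> [2, 8, 4]  score +0 (running 0)
col 1: [8, 4, 4] -> [8, 8, 0]  score +8 (running 8)
col 2: [0, 4, 4] -> [8, 0, 0]  score +8 (running 16)
Board after move:
2 8 8
8 8 0
4 0 0

Answer: 16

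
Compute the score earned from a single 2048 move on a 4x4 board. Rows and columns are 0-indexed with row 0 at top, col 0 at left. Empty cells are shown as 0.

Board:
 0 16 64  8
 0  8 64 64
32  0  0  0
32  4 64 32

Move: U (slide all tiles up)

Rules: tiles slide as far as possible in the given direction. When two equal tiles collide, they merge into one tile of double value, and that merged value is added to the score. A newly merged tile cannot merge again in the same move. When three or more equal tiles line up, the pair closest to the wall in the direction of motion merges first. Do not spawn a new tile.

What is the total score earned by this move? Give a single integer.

Answer: 192

Derivation:
Slide up:
col 0: [0, 0, 32, 32] -> [64, 0, 0, 0]  score +64 (running 64)
col 1: [16, 8, 0, 4] -> [16, 8, 4, 0]  score +0 (running 64)
col 2: [64, 64, 0, 64] -> [128, 64, 0, 0]  score +128 (running 192)
col 3: [8, 64, 0, 32] -> [8, 64, 32, 0]  score +0 (running 192)
Board after move:
 64  16 128   8
  0   8  64  64
  0   4   0  32
  0   0   0   0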